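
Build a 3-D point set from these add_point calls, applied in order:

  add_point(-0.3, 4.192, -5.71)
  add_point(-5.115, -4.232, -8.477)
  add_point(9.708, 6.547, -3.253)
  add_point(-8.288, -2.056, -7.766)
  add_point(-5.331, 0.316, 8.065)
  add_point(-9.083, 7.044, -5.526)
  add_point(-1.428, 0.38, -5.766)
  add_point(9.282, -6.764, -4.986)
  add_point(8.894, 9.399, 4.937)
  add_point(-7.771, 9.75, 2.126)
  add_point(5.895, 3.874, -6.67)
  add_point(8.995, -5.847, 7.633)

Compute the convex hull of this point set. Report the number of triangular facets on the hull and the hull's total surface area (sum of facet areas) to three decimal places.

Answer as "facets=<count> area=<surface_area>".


Points on the hull: [1, 2, 3, 4, 5, 7, 8, 9, 10, 11] (10 of 12).

Area of each hull facet:
  f1: (p11, p7, p2) → 83.2696
  f2: (p10, p2, p5) → 38.2825
  f3: (p10, p7, p2) → 32.2380
  f4: (p8, p11, p2) → 66.5706
  f5: (p8, p11, p4) → 111.2055
  f6: (p1, p10, p5) → 80.6527
  f7: (p1, p10, p7) → 74.3944
  f8: (p1, p11, p7) → 93.2235
  f9: (p1, p11, p4) → 132.4630
  f10: (p9, p4, p5) → 45.4654
  f11: (p9, p8, p4) → 91.5573
  f12: (p9, p2, p5) → 75.1297
  f13: (p9, p8, p2) → 73.4998
  f14: (p3, p4, p5) → 71.5006
  f15: (p3, p1, p5) → 13.9836
  f16: (p3, p1, p4) → 31.6508
Σ area = 1115.087

Euler: V−E+F = 10−24+16 = 2.

facets=16 area=1115.087


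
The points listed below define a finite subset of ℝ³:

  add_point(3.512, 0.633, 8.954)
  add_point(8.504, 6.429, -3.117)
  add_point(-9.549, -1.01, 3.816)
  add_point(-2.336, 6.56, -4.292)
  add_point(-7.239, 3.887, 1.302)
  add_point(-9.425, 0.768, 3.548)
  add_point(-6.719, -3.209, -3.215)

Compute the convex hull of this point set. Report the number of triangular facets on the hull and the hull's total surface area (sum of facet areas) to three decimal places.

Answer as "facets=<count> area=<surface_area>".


Hull vertices (7/7): indices [0, 1, 2, 3, 4, 5, 6].

Area of each hull facet:
  f1: (p6, p3, p1) → 54.1929
  f2: (p0, p6, p2) → 55.7422
  f3: (p0, p6, p1) → 110.9321
  f4: (p5, p0, p2) → 12.6360
  f5: (p5, p6, p2) → 7.0624
  f6: (p4, p3, p1) → 36.3729
  f7: (p4, p0, p1) → 92.7526
  f8: (p4, p5, p0) → 29.9872
  f9: (p4, p6, p3) → 33.0123
  f10: (p4, p5, p6) → 17.8251
Σ area = 450.516

Check V−E+F: 7 − 15 + 10 = 2.

facets=10 area=450.516


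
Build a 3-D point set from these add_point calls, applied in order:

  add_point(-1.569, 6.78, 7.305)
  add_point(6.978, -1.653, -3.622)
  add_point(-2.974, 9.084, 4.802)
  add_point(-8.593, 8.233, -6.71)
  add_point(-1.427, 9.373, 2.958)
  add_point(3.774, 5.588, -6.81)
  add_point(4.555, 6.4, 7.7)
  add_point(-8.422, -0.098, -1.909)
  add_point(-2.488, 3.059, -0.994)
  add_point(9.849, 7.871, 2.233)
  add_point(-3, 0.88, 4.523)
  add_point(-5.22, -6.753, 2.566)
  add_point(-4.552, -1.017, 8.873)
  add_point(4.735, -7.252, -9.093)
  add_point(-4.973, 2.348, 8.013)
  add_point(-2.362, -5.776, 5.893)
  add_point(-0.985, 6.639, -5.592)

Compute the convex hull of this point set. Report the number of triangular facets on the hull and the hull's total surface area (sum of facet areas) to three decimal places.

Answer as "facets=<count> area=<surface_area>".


facets=24 area=954.353

Hull vertices (14/17): indices [0, 1, 2, 3, 4, 5, 6, 7, 9, 11, 12, 13, 14, 15].

Per-facet area ½‖(b−a)×(c−a)‖:
  f1: (p5, p9, p3) → 61.5776
  f2: (p5, p13, p3) → 79.4175
  f3: (p5, p13, p9) → 69.3529
  f4: (p1, p13, p9) → 10.0994
  f5: (p4, p9, p3) → 58.7147
  f6: (p4, p2, p3) → 14.2972
  f7: (p4, p2, p9) → 10.3320
  f8: (p6, p2, p9) → 31.3858
  f9: (p7, p13, p3) → 78.6886
  f10: (p7, p11, p13) → 65.6815
  f11: (p7, p11, p12) → 36.7145
  f12: (p15, p11, p12) → 12.8887
  f13: (p15, p6, p12) → 35.0725
  f14: (p15, p11, p13) → 34.0351
  f15: (p15, p1, p13) → 56.6815
  f16: (p15, p1, p9) → 80.3767
  f17: (p15, p6, p9) → 49.9596
  f18: (p0, p6, p12) → 25.0593
  f19: (p0, p6, p2) → 10.0319
  f20: (p14, p0, p12) → 6.8898
  f21: (p14, p0, p2) → 9.7214
  f22: (p14, p2, p3) → 48.5713
  f23: (p14, p7, p3) → 49.9568
  f24: (p14, p7, p12) → 18.8464
Σ area = 954.353

Euler: V−E+F = 14−36+24 = 2.


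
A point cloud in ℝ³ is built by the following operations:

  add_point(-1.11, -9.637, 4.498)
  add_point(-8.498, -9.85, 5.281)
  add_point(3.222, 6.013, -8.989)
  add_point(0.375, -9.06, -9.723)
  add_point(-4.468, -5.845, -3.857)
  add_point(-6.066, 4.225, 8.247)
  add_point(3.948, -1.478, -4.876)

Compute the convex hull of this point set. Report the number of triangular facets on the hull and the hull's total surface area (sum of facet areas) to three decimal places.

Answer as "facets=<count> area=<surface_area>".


facets=10 area=665.000

7 of the 7 inputs are extreme points: [0, 1, 2, 3, 4, 5, 6].

Facet areas (half cross-product norm):
  f1: (p2, p5, p6) → 74.8680
  f2: (p3, p2, p6) → 37.8208
  f3: (p0, p5, p1) → 53.4057
  f4: (p0, p5, p6) → 98.4217
  f5: (p0, p3, p1) → 52.0044
  f6: (p0, p3, p6) → 62.6230
  f7: (p4, p3, p1) → 32.6617
  f8: (p4, p3, p2) → 60.3432
  f9: (p4, p5, p1) → 76.0173
  f10: (p4, p2, p5) → 116.8346
Σ area = 665.000

Check V−E+F: 7 − 15 + 10 = 2.


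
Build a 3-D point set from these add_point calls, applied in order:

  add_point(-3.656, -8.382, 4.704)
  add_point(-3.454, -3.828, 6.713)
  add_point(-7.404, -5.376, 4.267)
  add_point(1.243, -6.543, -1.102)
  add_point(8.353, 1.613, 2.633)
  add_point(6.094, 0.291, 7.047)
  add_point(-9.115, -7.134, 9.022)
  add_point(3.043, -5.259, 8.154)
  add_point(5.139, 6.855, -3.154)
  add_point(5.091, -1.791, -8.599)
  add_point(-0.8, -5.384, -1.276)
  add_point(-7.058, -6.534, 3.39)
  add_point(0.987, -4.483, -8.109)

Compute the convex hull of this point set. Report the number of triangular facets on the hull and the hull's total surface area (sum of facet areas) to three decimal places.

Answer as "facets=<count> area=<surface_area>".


Hull vertices (11/13): indices [0, 2, 3, 4, 5, 6, 7, 8, 9, 11, 12].

Per-facet area ½‖(b−a)×(c−a)‖:
  f1: (p9, p8, p4) → 42.5946
  f2: (p7, p9, p4) → 61.7671
  f3: (p5, p8, p6) → 100.0413
  f4: (p5, p8, p4) → 17.6200
  f5: (p5, p7, p6) → 31.3776
  f6: (p5, p7, p4) → 13.4458
  f7: (p2, p8, p6) → 32.5583
  f8: (p0, p7, p6) → 27.4357
  f9: (p3, p7, p9) → 36.3975
  f10: (p3, p0, p7) → 30.5007
  f11: (p12, p3, p9) → 17.5821
  f12: (p12, p9, p8) → 22.9527
  f13: (p12, p2, p8) → 97.4066
  f14: (p12, p3, p0) → 18.6751
  f15: (p11, p2, p6) → 3.7551
  f16: (p11, p12, p2) → 9.1983
  f17: (p11, p0, p6) → 12.2949
  f18: (p11, p12, p0) → 28.6821
Σ area = 604.286

Euler characteristic 11−27+18 = 2 ✓

facets=18 area=604.286


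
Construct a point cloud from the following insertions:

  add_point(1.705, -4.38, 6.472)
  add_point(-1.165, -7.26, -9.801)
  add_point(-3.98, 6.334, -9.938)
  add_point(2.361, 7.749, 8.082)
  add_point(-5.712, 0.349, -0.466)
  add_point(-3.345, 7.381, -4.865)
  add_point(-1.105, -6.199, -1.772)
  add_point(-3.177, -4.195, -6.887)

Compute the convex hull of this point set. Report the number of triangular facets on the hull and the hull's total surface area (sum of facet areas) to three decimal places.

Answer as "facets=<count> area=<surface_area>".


Hull vertices (8/8): indices [0, 1, 2, 3, 4, 5, 6, 7].

Triangle areas on the boundary:
  f1: (p2, p1, p3) → 132.9671
  f2: (p0, p3, p4) → 65.4525
  f3: (p0, p1, p3) → 97.8117
  f4: (p5, p3, p4) → 57.5212
  f5: (p5, p2, p4) → 21.4792
  f6: (p5, p2, p3) → 12.2384
  f7: (p7, p2, p4) → 42.8210
  f8: (p7, p2, p1) → 22.5004
  f9: (p6, p0, p4) → 35.7599
  f10: (p6, p0, p1) → 11.5055
  f11: (p6, p7, p4) → 22.4327
  f12: (p6, p7, p1) → 13.5555
Σ area = 536.045

Euler characteristic 8−18+12 = 2 ✓

facets=12 area=536.045


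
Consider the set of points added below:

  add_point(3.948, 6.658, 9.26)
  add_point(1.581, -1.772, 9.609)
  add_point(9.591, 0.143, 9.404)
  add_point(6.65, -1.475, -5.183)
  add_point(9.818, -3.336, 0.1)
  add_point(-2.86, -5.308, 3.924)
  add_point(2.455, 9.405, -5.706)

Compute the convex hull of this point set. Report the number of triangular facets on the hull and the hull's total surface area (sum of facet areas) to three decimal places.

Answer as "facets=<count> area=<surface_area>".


Extreme-point indices: [0, 1, 2, 3, 4, 5, 6] — 7 of 7 on the boundary.

Facet areas (half cross-product norm):
  f1: (p3, p4, p5) → 42.2995
  f2: (p3, p6, p5) → 79.9695
  f3: (p3, p6, p4) → 32.8792
  f4: (p2, p4, p5) → 64.6075
  f5: (p2, p1, p5) → 25.9083
  f6: (p2, p6, p4) → 78.4870
  f7: (p0, p6, p5) → 109.1949
  f8: (p0, p1, p5) → 29.5242
  f9: (p0, p2, p6) → 64.3416
  f10: (p0, p2, p1) → 31.5214
Σ area = 558.733

Check V−E+F: 7 − 15 + 10 = 2.

facets=10 area=558.733


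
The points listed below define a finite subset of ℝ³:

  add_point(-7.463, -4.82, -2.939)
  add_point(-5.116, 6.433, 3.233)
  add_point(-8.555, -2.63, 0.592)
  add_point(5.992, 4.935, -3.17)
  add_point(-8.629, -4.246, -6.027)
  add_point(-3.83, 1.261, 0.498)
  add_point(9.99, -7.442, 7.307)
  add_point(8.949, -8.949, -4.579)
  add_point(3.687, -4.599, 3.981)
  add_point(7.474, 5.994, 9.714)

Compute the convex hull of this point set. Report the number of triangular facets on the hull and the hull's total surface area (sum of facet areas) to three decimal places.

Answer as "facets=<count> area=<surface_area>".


facets=12 area=864.624

Extreme-point indices: [0, 1, 2, 3, 4, 6, 7, 9] — 8 of 10 on the boundary.

Triangle areas on the boundary:
  f1: (p7, p9, p6) → 80.1955
  f2: (p3, p7, p4) → 116.7536
  f3: (p3, p7, p9) → 91.7114
  f4: (p2, p9, p6) → 132.6176
  f5: (p0, p2, p4) → 5.8536
  f6: (p0, p2, p6) → 43.4655
  f7: (p0, p7, p4) → 27.2702
  f8: (p0, p7, p6) → 102.1486
  f9: (p1, p3, p9) → 76.8773
  f10: (p1, p2, p9) → 65.3340
  f11: (p1, p3, p4) → 92.2387
  f12: (p1, p2, p4) → 30.1575
Σ area = 864.624

Check V−E+F: 8 − 18 + 12 = 2.


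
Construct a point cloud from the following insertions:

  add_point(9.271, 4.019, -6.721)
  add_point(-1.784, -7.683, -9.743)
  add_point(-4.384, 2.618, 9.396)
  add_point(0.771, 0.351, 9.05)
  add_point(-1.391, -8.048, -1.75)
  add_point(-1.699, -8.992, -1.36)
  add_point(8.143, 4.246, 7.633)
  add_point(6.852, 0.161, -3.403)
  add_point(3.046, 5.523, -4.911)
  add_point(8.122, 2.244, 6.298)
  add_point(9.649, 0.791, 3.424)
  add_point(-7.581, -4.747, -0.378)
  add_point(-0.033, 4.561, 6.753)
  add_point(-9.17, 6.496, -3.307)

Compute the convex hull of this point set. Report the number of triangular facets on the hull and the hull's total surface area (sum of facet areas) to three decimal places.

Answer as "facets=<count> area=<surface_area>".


facets=20 area=902.269

Extreme-point indices: [0, 1, 2, 3, 5, 6, 8, 9, 10, 11, 12, 13] — 12 of 14 on the boundary.

Facet areas (half cross-product norm):
  f1: (p11, p2, p13) → 69.9827
  f2: (p11, p2, p5) → 44.9621
  f3: (p3, p5, p10) → 72.9207
  f4: (p3, p2, p5) → 39.6152
  f5: (p1, p5, p10) → 65.2127
  f6: (p1, p0, p10) → 87.2312
  f7: (p1, p0, p13) → 131.2699
  f8: (p1, p11, p13) → 66.4221
  f9: (p1, p11, p5) → 31.0360
  f10: (p6, p0, p10) → 25.8013
  f11: (p6, p3, p2) → 18.6881
  f12: (p9, p3, p10) → 11.8292
  f13: (p9, p6, p10) → 2.6686
  f14: (p9, p6, p3) → 9.7140
  f15: (p12, p2, p13) → 37.1027
  f16: (p12, p6, p13) → 37.6722
  f17: (p12, p6, p2) → 15.3757
  f18: (p8, p0, p13) → 8.6479
  f19: (p8, p6, p13) → 81.1951
  f20: (p8, p6, p0) → 44.9220
Σ area = 902.269

Euler: V−E+F = 12−30+20 = 2.


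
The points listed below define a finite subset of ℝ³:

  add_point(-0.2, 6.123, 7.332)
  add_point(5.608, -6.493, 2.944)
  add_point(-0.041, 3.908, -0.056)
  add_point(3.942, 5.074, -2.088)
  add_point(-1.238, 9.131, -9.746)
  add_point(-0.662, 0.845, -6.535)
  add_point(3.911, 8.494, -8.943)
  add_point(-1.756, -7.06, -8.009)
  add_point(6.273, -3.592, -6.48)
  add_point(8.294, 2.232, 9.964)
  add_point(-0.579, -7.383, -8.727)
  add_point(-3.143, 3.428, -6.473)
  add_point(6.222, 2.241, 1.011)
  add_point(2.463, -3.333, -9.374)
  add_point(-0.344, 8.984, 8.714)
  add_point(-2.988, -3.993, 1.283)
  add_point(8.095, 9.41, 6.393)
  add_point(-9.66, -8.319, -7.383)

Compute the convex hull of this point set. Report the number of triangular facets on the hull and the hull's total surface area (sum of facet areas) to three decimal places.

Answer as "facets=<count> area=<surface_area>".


Points on the hull: [1, 4, 6, 8, 9, 10, 13, 14, 15, 16, 17] (11 of 18).

Per-facet area ½‖(b−a)×(c−a)‖:
  f1: (p8, p16, p9) → 69.8846
  f2: (p14, p16, p9) → 34.8031
  f3: (p14, p4, p17) → 179.3446
  f4: (p14, p16, p4) → 79.0232
  f5: (p1, p8, p9) → 53.4496
  f6: (p6, p16, p4) → 38.3438
  f7: (p6, p8, p16) → 98.2964
  f8: (p6, p13, p4) → 31.2980
  f9: (p6, p13, p8) → 28.5047
  f10: (p15, p14, p17) → 56.5859
  f11: (p15, p14, p9) → 79.0594
  f12: (p15, p1, p17) → 44.0308
  f13: (p15, p1, p9) → 52.0262
  f14: (p10, p4, p17) → 76.2044
  f15: (p10, p13, p4) → 26.7129
  f16: (p10, p13, p8) → 11.4400
  f17: (p10, p1, p17) → 57.4817
  f18: (p10, p1, p8) → 40.1584
Σ area = 1056.648

Check V−E+F: 11 − 27 + 18 = 2.

facets=18 area=1056.648


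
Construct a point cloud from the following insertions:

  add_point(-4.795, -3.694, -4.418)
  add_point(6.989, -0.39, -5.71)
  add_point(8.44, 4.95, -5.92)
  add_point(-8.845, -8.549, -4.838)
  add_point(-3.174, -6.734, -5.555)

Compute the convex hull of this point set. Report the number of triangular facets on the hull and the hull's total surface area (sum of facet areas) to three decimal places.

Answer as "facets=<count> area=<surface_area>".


facets=6 area=123.973

5 of the 5 inputs are extreme points: [0, 1, 2, 3, 4].

Area of each hull facet:
  f1: (p0, p2, p3) → 16.6603
  f2: (p1, p0, p3) → 22.8223
  f3: (p1, p0, p2) → 29.2329
  f4: (p4, p2, p3) → 23.1298
  f5: (p4, p1, p3) → 9.5735
  f6: (p4, p1, p2) → 22.5543
Σ area = 123.973

Check V−E+F: 5 − 9 + 6 = 2.


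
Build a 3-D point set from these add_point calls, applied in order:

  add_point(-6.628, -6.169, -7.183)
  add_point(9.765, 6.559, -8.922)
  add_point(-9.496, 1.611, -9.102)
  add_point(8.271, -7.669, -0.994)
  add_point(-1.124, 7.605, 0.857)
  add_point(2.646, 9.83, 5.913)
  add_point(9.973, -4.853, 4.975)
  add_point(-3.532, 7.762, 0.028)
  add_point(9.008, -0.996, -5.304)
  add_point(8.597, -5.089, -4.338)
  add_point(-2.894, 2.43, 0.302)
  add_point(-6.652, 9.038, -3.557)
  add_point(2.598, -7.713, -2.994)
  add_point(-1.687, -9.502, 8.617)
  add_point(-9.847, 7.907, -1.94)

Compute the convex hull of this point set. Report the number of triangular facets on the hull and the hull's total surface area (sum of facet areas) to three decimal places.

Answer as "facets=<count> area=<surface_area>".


Hull vertices (11/15): indices [0, 1, 2, 3, 5, 6, 9, 11, 12, 13, 14].

Area of each hull facet:
  f1: (p5, p13, p14) → 144.5902
  f2: (p5, p13, p6) → 106.9200
  f3: (p5, p1, p6) → 125.5162
  f4: (p0, p13, p14) → 129.3186
  f5: (p0, p2, p14) → 36.3390
  f6: (p0, p1, p2) → 84.1971
  f7: (p11, p5, p14) → 23.7638
  f8: (p11, p5, p1) → 104.6890
  f9: (p11, p2, p14) → 17.6983
  f10: (p11, p1, p2) → 84.5791
  f11: (p12, p0, p13) → 63.8097
  f12: (p3, p13, p6) → 44.1893
  f13: (p3, p12, p13) → 37.6069
  f14: (p9, p0, p1) → 97.2117
  f15: (p9, p12, p0) → 25.5358
  f16: (p9, p3, p12) → 12.5201
  f17: (p9, p1, p6) → 56.0062
  f18: (p9, p3, p6) → 13.0983
Σ area = 1207.589

Check V−E+F: 11 − 27 + 18 = 2.

facets=18 area=1207.589


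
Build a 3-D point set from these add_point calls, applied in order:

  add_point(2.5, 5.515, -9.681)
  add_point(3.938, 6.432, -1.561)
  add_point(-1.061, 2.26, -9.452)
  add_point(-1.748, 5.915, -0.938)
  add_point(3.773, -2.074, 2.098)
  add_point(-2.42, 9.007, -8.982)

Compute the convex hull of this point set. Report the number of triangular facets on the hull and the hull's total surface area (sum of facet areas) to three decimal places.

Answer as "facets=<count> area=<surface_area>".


Hull vertices (6/6): indices [0, 1, 2, 3, 4, 5].

Triangle areas on the boundary:
  f1: (p0, p1, p5) → 25.1809
  f2: (p0, p4, p1) → 36.8604
  f3: (p2, p0, p5) → 14.3239
  f4: (p2, p0, p4) → 31.9966
  f5: (p3, p1, p5) → 24.7834
  f6: (p3, p4, p1) → 26.3208
  f7: (p3, p2, p5) → 28.4254
  f8: (p3, p2, p4) → 47.1301
Σ area = 235.021

Check V−E+F: 6 − 12 + 8 = 2.

facets=8 area=235.021


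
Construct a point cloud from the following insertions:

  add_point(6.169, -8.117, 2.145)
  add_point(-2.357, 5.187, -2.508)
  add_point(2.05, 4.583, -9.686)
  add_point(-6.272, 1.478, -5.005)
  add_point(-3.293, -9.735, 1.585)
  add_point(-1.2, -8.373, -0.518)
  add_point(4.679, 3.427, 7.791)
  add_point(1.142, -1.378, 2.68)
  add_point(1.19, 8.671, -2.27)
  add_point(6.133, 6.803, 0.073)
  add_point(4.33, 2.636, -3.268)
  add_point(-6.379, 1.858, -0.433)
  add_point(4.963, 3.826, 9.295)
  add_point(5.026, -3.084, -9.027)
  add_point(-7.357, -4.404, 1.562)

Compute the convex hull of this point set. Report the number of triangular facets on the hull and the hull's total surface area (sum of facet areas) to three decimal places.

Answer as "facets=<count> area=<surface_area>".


11 of the 15 inputs are extreme points: [0, 2, 3, 4, 5, 8, 9, 11, 12, 13, 14].

Triangle areas on the boundary:
  f1: (p4, p12, p14) → 55.9257
  f2: (p4, p12, p0) → 66.9095
  f3: (p3, p4, p14) → 26.5102
  f4: (p3, p4, p13) → 80.4841
  f5: (p9, p12, p8) → 26.1061
  f6: (p9, p12, p0) → 66.3105
  f7: (p9, p13, p0) → 78.5892
  f8: (p5, p13, p0) → 44.5745
  f9: (p5, p4, p0) → 11.7430
  f10: (p5, p4, p13) → 2.7003
  f11: (p11, p3, p14) → 14.8565
  f12: (p11, p3, p8) → 23.5117
  f13: (p11, p12, p14) → 50.0308
  f14: (p11, p12, p8) → 66.5202
  f15: (p2, p3, p8) → 40.1624
  f16: (p2, p3, p13) → 41.4062
  f17: (p2, p9, p8) → 24.4466
  f18: (p2, p9, p13) → 44.5845
Σ area = 765.372

Check V−E+F: 11 − 27 + 18 = 2.

facets=18 area=765.372


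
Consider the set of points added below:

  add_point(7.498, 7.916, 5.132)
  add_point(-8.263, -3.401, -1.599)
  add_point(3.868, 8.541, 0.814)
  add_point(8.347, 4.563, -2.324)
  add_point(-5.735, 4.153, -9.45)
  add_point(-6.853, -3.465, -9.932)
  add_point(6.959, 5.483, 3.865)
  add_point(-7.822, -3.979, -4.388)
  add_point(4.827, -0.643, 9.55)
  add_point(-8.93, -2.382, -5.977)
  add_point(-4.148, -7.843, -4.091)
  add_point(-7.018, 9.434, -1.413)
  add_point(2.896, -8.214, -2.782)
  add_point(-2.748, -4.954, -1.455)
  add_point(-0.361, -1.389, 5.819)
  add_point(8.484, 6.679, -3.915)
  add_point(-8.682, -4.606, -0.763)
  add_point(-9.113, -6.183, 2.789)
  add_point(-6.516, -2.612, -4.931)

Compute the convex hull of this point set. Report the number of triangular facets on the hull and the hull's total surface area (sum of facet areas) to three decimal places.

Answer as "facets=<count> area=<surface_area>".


facets=20 area=968.488

12 of the 19 inputs are extreme points: [0, 2, 3, 4, 5, 8, 9, 10, 11, 12, 15, 17].

Triangle areas on the boundary:
  f1: (p8, p11, p17) → 126.8587
  f2: (p9, p11, p17) → 61.1534
  f3: (p9, p5, p17) → 15.5941
  f4: (p4, p11, p15) → 72.3680
  f5: (p4, p5, p15) → 56.5832
  f6: (p4, p9, p11) → 39.0827
  f7: (p4, p9, p5) → 17.2925
  f8: (p0, p8, p11) → 79.9258
  f9: (p12, p5, p15) → 102.8518
  f10: (p12, p8, p17) → 92.9014
  f11: (p2, p11, p15) → 32.1911
  f12: (p2, p0, p15) → 19.4434
  f13: (p2, p0, p11) → 19.5810
  f14: (p3, p12, p15) → 12.5061
  f15: (p3, p12, p8) → 84.2948
  f16: (p3, p0, p15) → 10.6171
  f17: (p3, p0, p8) → 40.9483
  f18: (p10, p5, p17) → 32.2088
  f19: (p10, p12, p17) → 28.0187
  f20: (p10, p12, p5) → 24.0667
Σ area = 968.488

Check V−E+F: 12 − 30 + 20 = 2.


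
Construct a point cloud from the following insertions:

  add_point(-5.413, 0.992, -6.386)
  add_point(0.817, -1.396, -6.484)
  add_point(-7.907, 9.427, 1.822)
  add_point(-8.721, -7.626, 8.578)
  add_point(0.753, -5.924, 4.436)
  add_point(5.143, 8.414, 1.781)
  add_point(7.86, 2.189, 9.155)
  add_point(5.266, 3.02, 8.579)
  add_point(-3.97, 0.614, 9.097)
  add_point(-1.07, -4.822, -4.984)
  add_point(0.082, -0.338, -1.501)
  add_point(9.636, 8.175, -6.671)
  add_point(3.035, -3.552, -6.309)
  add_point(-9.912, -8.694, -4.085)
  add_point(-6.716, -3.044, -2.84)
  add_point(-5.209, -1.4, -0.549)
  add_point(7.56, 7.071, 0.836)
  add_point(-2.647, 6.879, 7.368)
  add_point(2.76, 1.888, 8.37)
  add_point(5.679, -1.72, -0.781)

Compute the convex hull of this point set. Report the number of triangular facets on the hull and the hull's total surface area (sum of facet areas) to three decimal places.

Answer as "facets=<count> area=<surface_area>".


Hull vertices (14/20): indices [0, 1, 2, 3, 4, 5, 6, 8, 11, 12, 13, 16, 17, 19].

Facet areas (half cross-product norm):
  f1: (p3, p2, p13) → 112.3767
  f2: (p0, p2, p13) → 60.4430
  f3: (p0, p2, p11) → 99.7876
  f4: (p12, p0, p13) → 52.3093
  f5: (p5, p2, p11) → 55.2276
  f6: (p17, p5, p2) → 38.9932
  f7: (p17, p5, p6) → 46.3626
  f8: (p19, p6, p11) → 66.1096
  f9: (p19, p12, p11) → 38.8875
  f10: (p1, p0, p11) → 40.3498
  f11: (p1, p12, p11) → 20.1550
  f12: (p1, p12, p0) → 4.1319
  f13: (p16, p6, p11) → 17.6422
  f14: (p16, p5, p11) → 10.1909
  f15: (p16, p5, p6) → 14.0966
  f16: (p8, p3, p6) → 45.0939
  f17: (p8, p17, p6) → 37.4818
  f18: (p8, p3, p2) → 51.8232
  f19: (p8, p17, p2) → 25.0501
  f20: (p4, p19, p12) → 26.2824
  f21: (p4, p3, p13) → 63.9156
  f22: (p4, p12, p13) → 72.1534
  f23: (p4, p3, p6) → 53.4456
  f24: (p4, p19, p6) → 43.6033
Σ area = 1095.913

Euler: V−E+F = 14−36+24 = 2.

facets=24 area=1095.913


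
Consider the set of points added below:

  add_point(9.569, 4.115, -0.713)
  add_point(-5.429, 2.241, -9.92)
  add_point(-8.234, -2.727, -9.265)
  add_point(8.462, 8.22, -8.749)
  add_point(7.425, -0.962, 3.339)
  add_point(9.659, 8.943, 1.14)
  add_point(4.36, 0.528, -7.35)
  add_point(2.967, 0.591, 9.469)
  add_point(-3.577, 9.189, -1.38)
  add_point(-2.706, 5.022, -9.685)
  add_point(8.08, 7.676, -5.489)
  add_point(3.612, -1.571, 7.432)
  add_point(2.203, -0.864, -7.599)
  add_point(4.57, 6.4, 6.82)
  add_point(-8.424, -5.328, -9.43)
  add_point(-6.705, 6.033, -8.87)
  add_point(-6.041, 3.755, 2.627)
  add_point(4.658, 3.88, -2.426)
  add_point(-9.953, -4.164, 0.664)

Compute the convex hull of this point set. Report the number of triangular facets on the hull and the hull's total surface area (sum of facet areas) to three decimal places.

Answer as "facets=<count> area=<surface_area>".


Extreme-point indices: [0, 1, 2, 3, 4, 5, 6, 7, 8, 9, 11, 12, 13, 14, 15, 16, 18] — 17 of 19 on the boundary.

Facet areas (half cross-product norm):
  f1: (p3, p8, p5) → 64.1624
  f2: (p15, p3, p8) → 60.7421
  f3: (p16, p7, p18) → 51.8109
  f4: (p16, p15, p18) → 52.9894
  f5: (p16, p15, p8) → 31.1899
  f6: (p13, p8, p5) → 47.4045
  f7: (p13, p7, p5) → 18.4268
  f8: (p13, p16, p8) → 40.3830
  f9: (p13, p16, p7) → 37.0523
  f10: (p4, p7, p5) → 39.9887
  f11: (p2, p14, p18) → 13.2437
  f12: (p2, p15, p18) → 44.9478
  f13: (p1, p3, p14) → 44.3148
  f14: (p1, p2, p14) → 3.4300
  f15: (p1, p2, p15) → 9.3797
  f16: (p0, p3, p5) → 23.3869
  f17: (p0, p4, p5) → 15.4597
  f18: (p6, p0, p3) → 35.2766
  f19: (p6, p0, p4) → 31.3314
  f20: (p11, p7, p18) → 22.7610
  f21: (p11, p4, p7) → 7.1182
  f22: (p11, p14, p18) → 74.8572
  f23: (p11, p4, p14) → 58.3141
  f24: (p9, p15, p3) → 13.6709
  f25: (p9, p1, p3) → 11.2134
  f26: (p9, p1, p15) → 7.1866
  f27: (p12, p4, p14) → 59.9471
  f28: (p12, p6, p4) → 14.0134
  f29: (p12, p3, p14) → 37.8811
  f30: (p12, p6, p3) → 6.1165
Σ area = 978.000

Euler characteristic 17−45+30 = 2 ✓

facets=30 area=978.000


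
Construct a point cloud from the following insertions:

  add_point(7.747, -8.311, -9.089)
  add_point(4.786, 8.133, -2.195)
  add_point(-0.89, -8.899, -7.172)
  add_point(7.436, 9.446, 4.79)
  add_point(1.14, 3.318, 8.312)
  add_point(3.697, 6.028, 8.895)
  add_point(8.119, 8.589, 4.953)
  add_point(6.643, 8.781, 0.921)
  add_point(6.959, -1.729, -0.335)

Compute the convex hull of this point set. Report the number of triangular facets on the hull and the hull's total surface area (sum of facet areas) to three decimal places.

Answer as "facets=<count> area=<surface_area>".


facets=14 area=516.570

9 of the 9 inputs are extreme points: [0, 1, 2, 3, 4, 5, 6, 7, 8].

Per-facet area ½‖(b−a)×(c−a)‖:
  f1: (p1, p0, p2) → 78.7982
  f2: (p8, p0, p6) → 29.7318
  f3: (p8, p5, p6) → 37.2170
  f4: (p7, p0, p6) → 38.7727
  f5: (p7, p1, p0) → 30.5215
  f6: (p4, p1, p2) → 110.0403
  f7: (p4, p1, p5) → 21.3598
  f8: (p4, p8, p5) → 21.7515
  f9: (p4, p0, p2) → 87.8672
  f10: (p4, p8, p0) → 28.6676
  f11: (p3, p1, p5) → 23.6763
  f12: (p3, p7, p1) → 2.3942
  f13: (p3, p5, p6) → 3.5740
  f14: (p3, p7, p6) → 2.1981
Σ area = 516.570

Euler characteristic 9−21+14 = 2 ✓


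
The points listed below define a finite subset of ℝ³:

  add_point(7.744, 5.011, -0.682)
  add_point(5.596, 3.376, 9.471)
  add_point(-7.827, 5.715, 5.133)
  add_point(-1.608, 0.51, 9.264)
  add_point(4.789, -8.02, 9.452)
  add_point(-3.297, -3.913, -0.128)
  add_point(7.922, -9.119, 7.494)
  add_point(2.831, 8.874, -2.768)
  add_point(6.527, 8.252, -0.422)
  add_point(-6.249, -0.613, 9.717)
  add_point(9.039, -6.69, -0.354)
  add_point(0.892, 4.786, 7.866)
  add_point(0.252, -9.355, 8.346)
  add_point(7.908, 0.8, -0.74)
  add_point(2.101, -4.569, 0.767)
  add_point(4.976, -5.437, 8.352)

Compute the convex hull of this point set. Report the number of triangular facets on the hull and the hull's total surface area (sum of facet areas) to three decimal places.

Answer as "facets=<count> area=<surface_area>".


facets=22 area=794.009

13 of the 16 inputs are extreme points: [0, 1, 2, 4, 5, 6, 7, 8, 9, 10, 11, 12, 13].

Per-facet area ½‖(b−a)×(c−a)‖:
  f1: (p5, p7, p2) → 75.2900
  f2: (p5, p7, p10) → 88.9060
  f3: (p5, p9, p2) → 41.8965
  f4: (p8, p7, p2) → 28.6338
  f5: (p11, p9, p2) → 32.8853
  f6: (p11, p1, p9) → 20.6231
  f7: (p11, p8, p2) → 47.2892
  f8: (p11, p8, p1) → 27.0763
  f9: (p4, p1, p9) → 65.8993
  f10: (p0, p8, p1) → 18.2364
  f11: (p0, p8, p7) → 7.0850
  f12: (p6, p4, p1) → 21.4389
  f13: (p6, p0, p10) → 46.5316
  f14: (p6, p0, p1) → 67.5252
  f15: (p12, p5, p9) → 50.6519
  f16: (p12, p4, p9) → 25.3878
  f17: (p12, p6, p4) → 7.7218
  f18: (p12, p5, p10) → 61.2164
  f19: (p12, p6, p10) → 31.0123
  f20: (p13, p7, p10) → 15.6588
  f21: (p13, p0, p10) → 2.0464
  f22: (p13, p0, p7) → 10.9971
Σ area = 794.009

Euler: V−E+F = 13−33+22 = 2.


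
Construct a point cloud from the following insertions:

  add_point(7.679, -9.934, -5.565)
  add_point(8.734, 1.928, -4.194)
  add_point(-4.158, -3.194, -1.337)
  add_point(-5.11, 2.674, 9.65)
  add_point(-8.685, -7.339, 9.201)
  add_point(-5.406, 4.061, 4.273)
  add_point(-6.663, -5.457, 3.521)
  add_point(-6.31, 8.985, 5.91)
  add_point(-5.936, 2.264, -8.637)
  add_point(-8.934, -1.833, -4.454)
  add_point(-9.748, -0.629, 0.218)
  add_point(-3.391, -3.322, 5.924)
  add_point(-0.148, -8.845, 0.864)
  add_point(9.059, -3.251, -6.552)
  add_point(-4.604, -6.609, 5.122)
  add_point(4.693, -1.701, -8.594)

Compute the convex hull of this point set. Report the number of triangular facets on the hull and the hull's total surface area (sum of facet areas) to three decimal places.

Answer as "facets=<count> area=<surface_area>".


Extreme-point indices: [0, 1, 3, 4, 7, 8, 9, 10, 12, 13, 15] — 11 of 16 on the boundary.

Triangle areas on the boundary:
  f1: (p8, p7, p10) → 58.6389
  f2: (p4, p7, p10) → 65.6486
  f3: (p1, p8, p7) → 119.5383
  f4: (p3, p4, p7) → 27.3080
  f5: (p3, p1, p7) → 71.2103
  f6: (p0, p1, p13) → 11.5219
  f7: (p0, p3, p1) → 117.2466
  f8: (p0, p12, p4) → 5.3406
  f9: (p0, p3, p4) → 117.3747
  f10: (p15, p0, p13) → 17.1637
  f11: (p15, p0, p8) → 41.5029
  f12: (p15, p1, p13) → 14.2421
  f13: (p15, p1, p8) → 36.9508
  f14: (p9, p0, p8) → 59.9654
  f15: (p9, p0, p12) → 59.7218
  f16: (p9, p8, p10) → 13.6489
  f17: (p9, p12, p4) → 71.8850
  f18: (p9, p4, p10) → 22.0574
Σ area = 930.966

Euler: V−E+F = 11−27+18 = 2.

facets=18 area=930.966


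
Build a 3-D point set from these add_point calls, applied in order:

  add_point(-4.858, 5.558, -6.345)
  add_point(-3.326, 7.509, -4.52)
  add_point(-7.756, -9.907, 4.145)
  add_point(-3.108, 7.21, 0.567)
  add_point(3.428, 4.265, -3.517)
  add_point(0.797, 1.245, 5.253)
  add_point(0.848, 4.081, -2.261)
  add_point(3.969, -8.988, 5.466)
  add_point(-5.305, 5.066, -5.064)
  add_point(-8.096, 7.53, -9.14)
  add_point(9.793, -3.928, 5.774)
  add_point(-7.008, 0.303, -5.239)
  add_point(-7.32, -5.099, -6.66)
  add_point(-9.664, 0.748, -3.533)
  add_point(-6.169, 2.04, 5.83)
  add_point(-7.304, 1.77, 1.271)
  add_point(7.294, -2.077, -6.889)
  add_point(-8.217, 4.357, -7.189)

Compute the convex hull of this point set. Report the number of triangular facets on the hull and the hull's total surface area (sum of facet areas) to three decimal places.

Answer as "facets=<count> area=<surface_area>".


12 of the 18 inputs are extreme points: [1, 2, 3, 4, 5, 7, 9, 10, 12, 13, 14, 16].

Per-facet area ½‖(b−a)×(c−a)‖:
  f1: (p14, p2, p13) → 58.4962
  f2: (p12, p2, p13) → 41.4797
  f3: (p7, p16, p10) → 50.1341
  f4: (p7, p14, p10) → 57.8273
  f5: (p7, p14, p2) → 70.2318
  f6: (p7, p12, p2) → 69.9899
  f7: (p7, p12, p16) → 102.3184
  f8: (p5, p14, p10) → 15.1953
  f9: (p5, p3, p10) → 28.1775
  f10: (p5, p3, p14) → 26.2074
  f11: (p4, p16, p10) → 52.1037
  f12: (p4, p3, p10) → 55.7476
  f13: (p9, p14, p13) → 40.7725
  f14: (p9, p3, p14) → 39.3730
  f15: (p9, p12, p13) → 30.0467
  f16: (p9, p12, p16) → 95.2381
  f17: (p9, p4, p16) → 48.7492
  f18: (p1, p4, p3) → 18.9057
  f19: (p1, p9, p3) → 11.6680
  f20: (p1, p9, p4) → 17.0076
Σ area = 929.670

Euler: V−E+F = 12−30+20 = 2.

facets=20 area=929.670


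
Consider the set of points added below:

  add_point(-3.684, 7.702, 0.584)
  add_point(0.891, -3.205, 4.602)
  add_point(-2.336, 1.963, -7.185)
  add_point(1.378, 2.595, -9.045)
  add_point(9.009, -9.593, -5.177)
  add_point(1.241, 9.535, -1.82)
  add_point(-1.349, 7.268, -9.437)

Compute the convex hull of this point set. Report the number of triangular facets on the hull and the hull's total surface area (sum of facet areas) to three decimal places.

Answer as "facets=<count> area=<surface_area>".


facets=10 area=470.174

Extreme-point indices: [0, 1, 2, 3, 4, 5, 6] — 7 of 7 on the boundary.

Facet areas (half cross-product norm):
  f1: (p6, p5, p0) → 24.1412
  f2: (p1, p5, p0) → 35.9171
  f3: (p1, p5, p4) → 101.1962
  f4: (p2, p1, p4) → 90.1115
  f5: (p2, p6, p0) → 27.9137
  f6: (p2, p1, p0) → 57.9463
  f7: (p3, p2, p4) → 30.5516
  f8: (p3, p2, p6) → 10.9308
  f9: (p3, p5, p4) → 68.7961
  f10: (p3, p6, p5) → 22.6697
Σ area = 470.174

Check V−E+F: 7 − 15 + 10 = 2.


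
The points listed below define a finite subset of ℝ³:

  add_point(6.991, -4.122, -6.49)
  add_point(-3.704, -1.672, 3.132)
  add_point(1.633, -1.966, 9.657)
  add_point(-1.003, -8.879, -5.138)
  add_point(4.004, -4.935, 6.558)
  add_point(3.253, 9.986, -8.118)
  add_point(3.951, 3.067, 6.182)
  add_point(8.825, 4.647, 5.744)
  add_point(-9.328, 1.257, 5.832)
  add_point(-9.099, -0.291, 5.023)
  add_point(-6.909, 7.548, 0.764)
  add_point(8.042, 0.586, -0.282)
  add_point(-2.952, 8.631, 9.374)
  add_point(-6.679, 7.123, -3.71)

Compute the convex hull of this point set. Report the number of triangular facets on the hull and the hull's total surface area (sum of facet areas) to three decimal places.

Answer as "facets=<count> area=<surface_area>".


facets=20 area=994.415

Points on the hull: [0, 2, 3, 4, 5, 7, 8, 9, 10, 11, 12, 13] (12 of 14).

Triangle areas on the boundary:
  f1: (p12, p5, p7) → 101.1008
  f2: (p0, p5, p3) → 66.1457
  f3: (p0, p4, p7) → 70.2382
  f4: (p0, p4, p3) → 58.8012
  f5: (p13, p5, p3) → 95.3614
  f6: (p9, p4, p3) → 87.2481
  f7: (p9, p13, p8) → 10.1309
  f8: (p9, p13, p3) → 88.3969
  f9: (p2, p12, p8) → 54.8985
  f10: (p2, p9, p8) → 10.3811
  f11: (p2, p9, p4) → 27.8151
  f12: (p2, p12, p7) → 57.6982
  f13: (p2, p4, p7) → 25.3565
  f14: (p11, p5, p7) → 47.5955
  f15: (p11, p0, p7) → 1.7671
  f16: (p11, p0, p5) → 51.4428
  f17: (p10, p12, p5) → 63.2053
  f18: (p10, p13, p5) → 23.0480
  f19: (p10, p12, p8) → 37.8353
  f20: (p10, p13, p8) → 15.9488
Σ area = 994.415

Euler: V−E+F = 12−30+20 = 2.


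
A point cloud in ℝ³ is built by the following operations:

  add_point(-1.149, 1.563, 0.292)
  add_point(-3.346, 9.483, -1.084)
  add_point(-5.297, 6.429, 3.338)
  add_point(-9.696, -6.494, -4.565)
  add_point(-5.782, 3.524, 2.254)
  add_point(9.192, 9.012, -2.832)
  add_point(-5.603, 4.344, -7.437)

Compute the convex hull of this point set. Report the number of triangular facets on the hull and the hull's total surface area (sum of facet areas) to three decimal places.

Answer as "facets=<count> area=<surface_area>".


facets=10 area=401.599

Points on the hull: [0, 1, 2, 3, 4, 5, 6] (7 of 7).

Facet areas (half cross-product norm):
  f1: (p6, p5, p3) → 83.2477
  f2: (p6, p1, p5) → 53.1846
  f3: (p2, p1, p5) → 32.7868
  f4: (p2, p6, p3) → 65.4263
  f5: (p2, p6, p1) → 23.9015
  f6: (p0, p5, p3) → 50.1690
  f7: (p0, p2, p5) → 45.7597
  f8: (p4, p2, p3) → 5.5536
  f9: (p4, p0, p3) → 33.5684
  f10: (p4, p0, p2) → 8.0016
Σ area = 401.599

Check V−E+F: 7 − 15 + 10 = 2.


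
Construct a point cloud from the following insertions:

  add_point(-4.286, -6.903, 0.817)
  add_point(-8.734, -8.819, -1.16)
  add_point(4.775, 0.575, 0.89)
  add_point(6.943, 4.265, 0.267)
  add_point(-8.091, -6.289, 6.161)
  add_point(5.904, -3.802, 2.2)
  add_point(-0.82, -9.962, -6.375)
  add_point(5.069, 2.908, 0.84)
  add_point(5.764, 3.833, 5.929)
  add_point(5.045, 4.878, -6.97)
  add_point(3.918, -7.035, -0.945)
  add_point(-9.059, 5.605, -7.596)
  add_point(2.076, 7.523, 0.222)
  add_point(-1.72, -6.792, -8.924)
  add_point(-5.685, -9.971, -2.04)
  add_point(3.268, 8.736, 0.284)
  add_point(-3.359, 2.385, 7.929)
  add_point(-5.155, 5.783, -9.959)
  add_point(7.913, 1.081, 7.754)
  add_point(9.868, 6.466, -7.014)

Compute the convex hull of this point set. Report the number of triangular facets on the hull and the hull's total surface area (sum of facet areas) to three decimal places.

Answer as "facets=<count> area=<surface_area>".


facets=24 area=1088.079

Hull vertices (14/20): indices [1, 4, 5, 6, 8, 10, 11, 13, 14, 15, 16, 17, 18, 19].

Area of each hull facet:
  f1: (p15, p16, p11) → 86.9410
  f2: (p15, p18, p19) → 58.7877
  f3: (p4, p16, p11) → 83.5184
  f4: (p4, p18, p16) → 52.9995
  f5: (p17, p13, p11) → 29.5397
  f6: (p17, p13, p19) → 97.5120
  f7: (p17, p15, p11) → 30.6803
  f8: (p17, p15, p19) → 67.3683
  f9: (p6, p13, p19) → 34.3884
  f10: (p8, p18, p16) → 17.6299
  f11: (p8, p15, p16) → 37.1857
  f12: (p8, p15, p18) → 5.3440
  f13: (p1, p4, p11) → 61.1557
  f14: (p1, p4, p14) → 12.5882
  f15: (p1, p13, p11) → 74.8843
  f16: (p1, p6, p14) → 5.8436
  f17: (p1, p6, p13) → 19.8448
  f18: (p10, p6, p14) → 25.3411
  f19: (p10, p4, p14) → 46.9724
  f20: (p10, p4, p18) → 87.1196
  f21: (p10, p6, p19) → 59.5617
  f22: (p5, p18, p19) → 54.8913
  f23: (p5, p10, p19) → 34.8500
  f24: (p5, p10, p18) → 3.1310
Σ area = 1088.079

Euler: V−E+F = 14−36+24 = 2.


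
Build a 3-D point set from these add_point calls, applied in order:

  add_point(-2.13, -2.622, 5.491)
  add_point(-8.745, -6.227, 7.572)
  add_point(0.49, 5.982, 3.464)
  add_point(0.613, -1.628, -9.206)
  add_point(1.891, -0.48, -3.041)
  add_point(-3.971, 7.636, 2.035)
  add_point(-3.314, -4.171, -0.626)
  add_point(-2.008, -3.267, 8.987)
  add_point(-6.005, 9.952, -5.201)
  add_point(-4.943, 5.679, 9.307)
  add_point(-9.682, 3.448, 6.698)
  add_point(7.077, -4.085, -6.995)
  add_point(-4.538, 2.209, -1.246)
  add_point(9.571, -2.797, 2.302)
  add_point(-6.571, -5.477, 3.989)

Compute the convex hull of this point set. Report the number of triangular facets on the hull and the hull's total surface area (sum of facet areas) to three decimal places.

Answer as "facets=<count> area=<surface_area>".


11 of the 15 inputs are extreme points: [1, 2, 3, 5, 7, 8, 9, 10, 11, 13, 14].

Per-facet area ½‖(b−a)×(c−a)‖:
  f1: (p8, p1, p10) → 58.9902
  f2: (p8, p3, p1) → 132.2134
  f3: (p9, p1, p10) → 27.5706
  f4: (p9, p8, p10) → 41.1064
  f5: (p11, p1, p13) → 94.0313
  f6: (p11, p8, p13) → 93.5720
  f7: (p11, p8, p3) → 39.7847
  f8: (p7, p1, p13) → 35.9115
  f9: (p7, p9, p13) → 60.9621
  f10: (p7, p9, p1) → 35.1141
  f11: (p2, p8, p13) → 59.9703
  f12: (p2, p9, p13) → 43.0052
  f13: (p14, p3, p1) → 2.8603
  f14: (p14, p11, p1) → 13.1208
  f15: (p14, p11, p3) → 56.1632
  f16: (p5, p9, p8) → 11.4273
  f17: (p5, p2, p8) → 15.7027
  f18: (p5, p2, p9) → 18.2792
Σ area = 839.785

Euler characteristic 11−27+18 = 2 ✓

facets=18 area=839.785


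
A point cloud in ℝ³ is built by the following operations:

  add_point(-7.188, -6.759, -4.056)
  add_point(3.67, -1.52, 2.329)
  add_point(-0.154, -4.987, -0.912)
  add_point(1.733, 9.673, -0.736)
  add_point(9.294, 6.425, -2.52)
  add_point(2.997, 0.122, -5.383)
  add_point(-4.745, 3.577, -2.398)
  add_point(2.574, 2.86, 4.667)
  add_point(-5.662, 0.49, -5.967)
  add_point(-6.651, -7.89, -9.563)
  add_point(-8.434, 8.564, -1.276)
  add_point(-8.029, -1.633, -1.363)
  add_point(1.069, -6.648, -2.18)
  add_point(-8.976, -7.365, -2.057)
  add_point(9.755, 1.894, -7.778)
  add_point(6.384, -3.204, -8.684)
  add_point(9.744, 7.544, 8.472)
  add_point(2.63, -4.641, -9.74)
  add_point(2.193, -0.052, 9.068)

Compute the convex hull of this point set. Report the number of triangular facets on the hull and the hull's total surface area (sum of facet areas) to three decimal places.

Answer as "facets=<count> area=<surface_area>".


12 of the 19 inputs are extreme points: [3, 4, 8, 9, 10, 12, 13, 14, 15, 16, 17, 18].

Facet areas (half cross-product norm):
  f1: (p4, p3, p14) → 25.8362
  f2: (p4, p16, p14) → 22.3094
  f3: (p4, p16, p3) → 45.4862
  f4: (p10, p3, p14) → 58.1367
  f5: (p10, p9, p13) → 62.4996
  f6: (p10, p16, p3) → 47.5241
  f7: (p10, p16, p18) → 91.8911
  f8: (p10, p18, p13) → 122.1441
  f9: (p15, p16, p14) → 48.4965
  f10: (p8, p10, p14) → 73.2423
  f11: (p8, p10, p9) → 17.9815
  f12: (p17, p15, p14) → 7.4330
  f13: (p17, p8, p14) → 50.7687
  f14: (p17, p8, p9) → 41.4076
  f15: (p12, p16, p18) → 65.2270
  f16: (p12, p15, p16) → 88.7287
  f17: (p12, p18, p13) → 65.4976
  f18: (p12, p17, p15) → 16.5701
  f19: (p12, p9, p13) → 37.8141
  f20: (p12, p17, p9) → 37.5968
Σ area = 1026.591

Euler characteristic 12−30+20 = 2 ✓

facets=20 area=1026.591


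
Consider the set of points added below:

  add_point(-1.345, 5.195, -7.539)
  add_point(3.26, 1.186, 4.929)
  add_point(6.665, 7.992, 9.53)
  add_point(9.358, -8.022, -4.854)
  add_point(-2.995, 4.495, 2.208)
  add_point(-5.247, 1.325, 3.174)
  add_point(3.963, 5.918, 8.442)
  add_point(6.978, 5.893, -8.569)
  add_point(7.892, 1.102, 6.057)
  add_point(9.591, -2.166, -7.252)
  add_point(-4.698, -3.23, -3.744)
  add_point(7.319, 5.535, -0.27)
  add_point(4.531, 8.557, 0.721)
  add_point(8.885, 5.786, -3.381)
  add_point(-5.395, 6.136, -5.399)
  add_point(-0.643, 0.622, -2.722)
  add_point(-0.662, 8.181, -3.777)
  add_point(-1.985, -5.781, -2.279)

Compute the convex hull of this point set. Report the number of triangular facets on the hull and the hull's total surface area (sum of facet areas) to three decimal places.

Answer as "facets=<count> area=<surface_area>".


15 of the 18 inputs are extreme points: [0, 2, 3, 4, 5, 6, 7, 8, 9, 10, 12, 13, 14, 16, 17].

Area of each hull facet:
  f1: (p0, p7, p14) → 8.7424
  f2: (p0, p7, p9) → 35.3127
  f3: (p16, p2, p14) → 30.0849
  f4: (p16, p7, p14) → 22.1750
  f5: (p13, p7, p9) → 22.8363
  f6: (p12, p16, p2) → 18.4037
  f7: (p12, p16, p7) → 30.8232
  f8: (p12, p13, p2) → 27.1360
  f9: (p12, p13, p7) → 17.0846
  f10: (p4, p2, p14) → 36.0732
  f11: (p4, p5, p14) → 15.9186
  f12: (p4, p5, p2) → 21.7434
  f13: (p6, p5, p2) → 4.9416
  f14: (p10, p3, p17) → 17.1507
  f15: (p10, p0, p14) → 21.9275
  f16: (p10, p0, p9) → 63.4441
  f17: (p10, p3, p9) → 45.8332
  f18: (p10, p5, p14) → 36.2929
  f19: (p10, p5, p17) → 16.5428
  f20: (p8, p3, p17) → 78.1662
  f21: (p8, p5, p17) → 62.4943
  f22: (p8, p6, p5) → 38.4771
  f23: (p8, p6, p2) → 11.8617
  f24: (p8, p13, p2) → 41.3326
  f25: (p8, p13, p9) → 46.9481
  f26: (p8, p3, p9) → 43.2229
Σ area = 814.970

Euler characteristic 15−39+26 = 2 ✓

facets=26 area=814.970
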